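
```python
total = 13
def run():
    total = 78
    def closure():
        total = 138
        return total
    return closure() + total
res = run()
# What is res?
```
216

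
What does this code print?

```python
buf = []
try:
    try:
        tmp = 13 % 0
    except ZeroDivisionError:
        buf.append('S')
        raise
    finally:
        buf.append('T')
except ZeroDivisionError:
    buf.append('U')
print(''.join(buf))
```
STU

finally runs before re-raised exception propagates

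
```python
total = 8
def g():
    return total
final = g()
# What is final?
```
8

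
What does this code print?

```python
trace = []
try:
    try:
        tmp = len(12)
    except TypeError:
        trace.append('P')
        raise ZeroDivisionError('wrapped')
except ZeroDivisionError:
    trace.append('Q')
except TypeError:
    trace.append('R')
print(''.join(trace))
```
PQ

New ZeroDivisionError raised, caught by outer ZeroDivisionError handler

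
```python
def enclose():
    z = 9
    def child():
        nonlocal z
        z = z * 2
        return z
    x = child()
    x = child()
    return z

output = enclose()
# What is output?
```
36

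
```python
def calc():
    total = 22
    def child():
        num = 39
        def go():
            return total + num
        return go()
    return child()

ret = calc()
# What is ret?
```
61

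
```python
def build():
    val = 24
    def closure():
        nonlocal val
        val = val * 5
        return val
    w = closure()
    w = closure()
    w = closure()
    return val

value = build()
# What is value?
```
3000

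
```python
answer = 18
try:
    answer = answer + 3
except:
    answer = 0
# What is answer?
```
21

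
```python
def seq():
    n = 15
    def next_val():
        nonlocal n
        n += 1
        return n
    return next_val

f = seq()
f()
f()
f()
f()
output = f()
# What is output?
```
20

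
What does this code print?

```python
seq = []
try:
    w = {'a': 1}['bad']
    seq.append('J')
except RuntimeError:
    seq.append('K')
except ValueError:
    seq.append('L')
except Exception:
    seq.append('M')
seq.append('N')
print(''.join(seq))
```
MN

KeyError not specifically caught, falls to Exception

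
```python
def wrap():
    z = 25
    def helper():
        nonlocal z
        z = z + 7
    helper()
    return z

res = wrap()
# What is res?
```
32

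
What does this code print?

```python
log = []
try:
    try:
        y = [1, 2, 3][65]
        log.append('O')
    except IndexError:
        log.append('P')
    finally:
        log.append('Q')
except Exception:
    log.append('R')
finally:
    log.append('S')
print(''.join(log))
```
PQS

Both finally blocks run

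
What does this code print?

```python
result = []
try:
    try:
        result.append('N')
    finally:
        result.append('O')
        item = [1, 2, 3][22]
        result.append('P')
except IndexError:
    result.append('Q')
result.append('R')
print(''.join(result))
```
NOQR

Exception in inner finally caught by outer except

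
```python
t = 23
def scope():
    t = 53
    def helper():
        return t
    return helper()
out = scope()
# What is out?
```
53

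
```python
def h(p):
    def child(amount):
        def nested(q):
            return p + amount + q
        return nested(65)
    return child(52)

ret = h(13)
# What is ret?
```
130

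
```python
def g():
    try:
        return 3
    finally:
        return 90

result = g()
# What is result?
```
90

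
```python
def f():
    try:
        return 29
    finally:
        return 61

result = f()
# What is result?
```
61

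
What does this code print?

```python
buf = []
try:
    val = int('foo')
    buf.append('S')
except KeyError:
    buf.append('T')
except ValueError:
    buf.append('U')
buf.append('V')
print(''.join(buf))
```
UV

ValueError is caught by its specific handler, not KeyError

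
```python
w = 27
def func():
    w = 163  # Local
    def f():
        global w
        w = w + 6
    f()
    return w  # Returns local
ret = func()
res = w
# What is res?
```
33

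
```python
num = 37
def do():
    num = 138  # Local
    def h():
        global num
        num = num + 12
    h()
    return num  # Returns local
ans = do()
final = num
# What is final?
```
49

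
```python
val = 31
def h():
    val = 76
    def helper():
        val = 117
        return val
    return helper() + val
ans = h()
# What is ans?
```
193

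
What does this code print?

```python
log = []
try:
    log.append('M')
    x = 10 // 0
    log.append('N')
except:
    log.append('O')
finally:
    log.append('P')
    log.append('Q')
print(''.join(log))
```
MOPQ

Code before exception runs, then except, then all of finally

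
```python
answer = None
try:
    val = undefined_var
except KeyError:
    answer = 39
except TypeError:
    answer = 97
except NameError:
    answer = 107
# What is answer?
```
107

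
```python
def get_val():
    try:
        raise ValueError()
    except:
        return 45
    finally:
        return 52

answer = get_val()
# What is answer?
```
52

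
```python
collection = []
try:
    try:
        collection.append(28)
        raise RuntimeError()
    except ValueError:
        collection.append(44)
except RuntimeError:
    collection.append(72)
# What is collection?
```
[28, 72]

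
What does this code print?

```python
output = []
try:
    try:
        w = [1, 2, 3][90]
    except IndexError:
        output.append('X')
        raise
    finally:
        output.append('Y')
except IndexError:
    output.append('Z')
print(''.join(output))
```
XYZ

finally runs before re-raised exception propagates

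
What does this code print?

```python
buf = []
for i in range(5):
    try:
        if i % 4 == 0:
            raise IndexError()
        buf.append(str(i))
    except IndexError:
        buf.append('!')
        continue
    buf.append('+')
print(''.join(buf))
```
!1+2+3+!

continue in except skips rest of loop body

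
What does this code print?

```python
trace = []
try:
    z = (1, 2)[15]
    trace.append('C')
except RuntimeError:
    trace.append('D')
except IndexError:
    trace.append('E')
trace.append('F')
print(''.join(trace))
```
EF

IndexError is caught by its specific handler, not RuntimeError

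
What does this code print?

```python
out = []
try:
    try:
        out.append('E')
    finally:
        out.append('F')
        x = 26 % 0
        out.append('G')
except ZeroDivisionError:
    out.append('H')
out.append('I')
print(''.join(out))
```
EFHI

Exception in inner finally caught by outer except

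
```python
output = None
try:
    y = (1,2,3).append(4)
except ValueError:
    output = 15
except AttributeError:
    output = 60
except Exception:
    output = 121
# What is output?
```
60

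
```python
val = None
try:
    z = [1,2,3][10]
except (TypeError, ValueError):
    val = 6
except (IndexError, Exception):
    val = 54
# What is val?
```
54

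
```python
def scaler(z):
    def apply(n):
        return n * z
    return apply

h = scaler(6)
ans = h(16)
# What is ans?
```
96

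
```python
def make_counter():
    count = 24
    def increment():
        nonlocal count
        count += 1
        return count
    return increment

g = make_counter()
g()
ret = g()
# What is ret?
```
26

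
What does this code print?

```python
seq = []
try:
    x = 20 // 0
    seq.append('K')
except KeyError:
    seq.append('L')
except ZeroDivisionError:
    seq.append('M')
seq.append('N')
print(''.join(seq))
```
MN

ZeroDivisionError is caught by its specific handler, not KeyError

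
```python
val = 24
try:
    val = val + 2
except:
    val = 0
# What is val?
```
26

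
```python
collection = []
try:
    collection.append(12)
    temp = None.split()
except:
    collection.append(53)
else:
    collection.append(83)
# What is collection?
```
[12, 53]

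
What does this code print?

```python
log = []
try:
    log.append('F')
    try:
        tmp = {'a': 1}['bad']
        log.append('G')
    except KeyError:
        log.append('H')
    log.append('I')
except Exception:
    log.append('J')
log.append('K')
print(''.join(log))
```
FHIK

Inner exception caught by inner handler, outer continues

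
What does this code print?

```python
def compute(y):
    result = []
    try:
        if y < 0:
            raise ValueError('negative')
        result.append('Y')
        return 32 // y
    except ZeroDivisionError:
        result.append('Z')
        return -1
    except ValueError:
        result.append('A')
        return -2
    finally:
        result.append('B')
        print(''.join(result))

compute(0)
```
YZB

y=0 causes ZeroDivisionError, caught, finally prints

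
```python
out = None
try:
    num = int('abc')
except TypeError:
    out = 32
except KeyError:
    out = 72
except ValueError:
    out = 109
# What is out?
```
109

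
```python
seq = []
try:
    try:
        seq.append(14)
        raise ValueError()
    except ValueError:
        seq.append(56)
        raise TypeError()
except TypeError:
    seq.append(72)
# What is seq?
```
[14, 56, 72]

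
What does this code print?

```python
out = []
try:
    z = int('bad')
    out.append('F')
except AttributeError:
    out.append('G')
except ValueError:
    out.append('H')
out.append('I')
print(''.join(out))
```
HI

ValueError is caught by its specific handler, not AttributeError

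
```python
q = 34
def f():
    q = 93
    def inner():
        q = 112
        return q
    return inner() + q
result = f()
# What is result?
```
205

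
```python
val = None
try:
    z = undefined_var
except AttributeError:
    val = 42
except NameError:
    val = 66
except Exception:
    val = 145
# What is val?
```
66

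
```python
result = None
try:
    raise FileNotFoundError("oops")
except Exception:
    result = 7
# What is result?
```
7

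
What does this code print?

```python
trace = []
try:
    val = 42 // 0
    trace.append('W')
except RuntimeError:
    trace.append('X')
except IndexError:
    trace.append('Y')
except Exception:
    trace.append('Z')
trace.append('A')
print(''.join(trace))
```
ZA

ZeroDivisionError not specifically caught, falls to Exception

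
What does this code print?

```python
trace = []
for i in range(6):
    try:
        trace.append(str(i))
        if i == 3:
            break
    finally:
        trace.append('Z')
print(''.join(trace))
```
0Z1Z2Z3Z

finally runs even when breaking out of loop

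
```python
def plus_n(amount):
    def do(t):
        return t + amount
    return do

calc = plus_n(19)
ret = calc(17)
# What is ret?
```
36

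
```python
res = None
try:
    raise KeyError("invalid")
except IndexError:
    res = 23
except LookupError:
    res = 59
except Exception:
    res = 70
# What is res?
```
59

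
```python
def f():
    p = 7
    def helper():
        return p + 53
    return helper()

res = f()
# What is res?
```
60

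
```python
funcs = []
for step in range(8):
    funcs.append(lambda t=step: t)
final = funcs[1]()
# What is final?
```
1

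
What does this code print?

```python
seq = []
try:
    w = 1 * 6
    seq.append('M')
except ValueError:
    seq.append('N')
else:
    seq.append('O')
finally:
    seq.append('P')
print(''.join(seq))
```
MOP

else runs before finally when no exception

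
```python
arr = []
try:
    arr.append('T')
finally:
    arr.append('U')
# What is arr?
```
['T', 'U']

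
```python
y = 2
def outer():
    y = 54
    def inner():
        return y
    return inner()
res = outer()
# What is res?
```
54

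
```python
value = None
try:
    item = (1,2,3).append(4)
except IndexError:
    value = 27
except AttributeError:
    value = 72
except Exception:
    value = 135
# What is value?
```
72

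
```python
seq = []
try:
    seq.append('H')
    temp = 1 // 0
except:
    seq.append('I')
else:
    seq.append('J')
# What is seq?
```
['H', 'I']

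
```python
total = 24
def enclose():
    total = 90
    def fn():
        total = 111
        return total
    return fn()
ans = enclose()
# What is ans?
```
111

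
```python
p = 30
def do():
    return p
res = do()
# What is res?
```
30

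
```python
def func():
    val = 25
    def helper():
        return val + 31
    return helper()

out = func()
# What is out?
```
56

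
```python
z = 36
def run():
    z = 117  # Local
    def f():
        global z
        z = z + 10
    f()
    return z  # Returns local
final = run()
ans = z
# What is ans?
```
46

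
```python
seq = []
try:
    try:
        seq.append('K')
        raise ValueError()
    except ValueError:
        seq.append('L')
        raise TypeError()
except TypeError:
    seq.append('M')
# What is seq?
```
['K', 'L', 'M']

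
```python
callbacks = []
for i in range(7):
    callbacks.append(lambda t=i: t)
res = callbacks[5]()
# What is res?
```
5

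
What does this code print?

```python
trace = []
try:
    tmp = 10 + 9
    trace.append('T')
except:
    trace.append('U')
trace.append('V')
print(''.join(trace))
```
TV

No exception, try block completes normally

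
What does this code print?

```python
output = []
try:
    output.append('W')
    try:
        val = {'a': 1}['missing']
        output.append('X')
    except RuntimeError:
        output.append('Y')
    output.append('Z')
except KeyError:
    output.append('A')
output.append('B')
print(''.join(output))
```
WAB

Inner handler doesn't match, propagates to outer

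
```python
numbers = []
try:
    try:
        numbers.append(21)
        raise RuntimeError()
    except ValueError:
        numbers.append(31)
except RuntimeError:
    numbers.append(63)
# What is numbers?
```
[21, 63]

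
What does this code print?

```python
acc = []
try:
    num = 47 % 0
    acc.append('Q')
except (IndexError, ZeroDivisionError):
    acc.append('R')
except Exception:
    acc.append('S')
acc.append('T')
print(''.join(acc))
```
RT

ZeroDivisionError matches tuple containing it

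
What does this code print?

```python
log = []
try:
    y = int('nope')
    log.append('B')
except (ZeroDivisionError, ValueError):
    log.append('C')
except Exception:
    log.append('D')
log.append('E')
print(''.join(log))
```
CE

ValueError matches tuple containing it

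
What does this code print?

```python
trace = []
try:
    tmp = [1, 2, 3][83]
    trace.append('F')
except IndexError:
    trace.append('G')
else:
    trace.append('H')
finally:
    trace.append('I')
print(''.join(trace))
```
GI

Exception: except runs, else skipped, finally runs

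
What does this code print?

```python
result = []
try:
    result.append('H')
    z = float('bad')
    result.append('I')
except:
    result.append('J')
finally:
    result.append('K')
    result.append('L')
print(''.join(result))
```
HJKL

Code before exception runs, then except, then all of finally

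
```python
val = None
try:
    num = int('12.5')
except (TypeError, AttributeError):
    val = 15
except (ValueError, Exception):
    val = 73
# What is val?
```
73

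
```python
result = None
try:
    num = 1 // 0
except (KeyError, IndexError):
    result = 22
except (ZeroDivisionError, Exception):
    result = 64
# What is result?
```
64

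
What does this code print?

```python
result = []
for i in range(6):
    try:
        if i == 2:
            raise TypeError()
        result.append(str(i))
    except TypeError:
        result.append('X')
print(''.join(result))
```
01X345

Exception on i=2 caught, loop continues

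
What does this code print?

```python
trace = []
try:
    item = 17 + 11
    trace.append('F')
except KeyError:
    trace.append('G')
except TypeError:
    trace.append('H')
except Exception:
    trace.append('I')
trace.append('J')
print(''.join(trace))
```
FJ

No exception, try block completes normally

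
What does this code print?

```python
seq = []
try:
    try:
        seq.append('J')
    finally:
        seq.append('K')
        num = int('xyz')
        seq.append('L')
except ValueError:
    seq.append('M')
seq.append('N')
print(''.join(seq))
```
JKMN

Exception in inner finally caught by outer except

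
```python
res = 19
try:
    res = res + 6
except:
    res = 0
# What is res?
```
25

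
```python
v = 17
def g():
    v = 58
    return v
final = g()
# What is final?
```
58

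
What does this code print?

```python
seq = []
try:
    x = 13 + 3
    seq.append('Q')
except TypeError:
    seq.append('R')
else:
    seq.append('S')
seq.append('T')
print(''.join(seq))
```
QST

else block runs when no exception occurs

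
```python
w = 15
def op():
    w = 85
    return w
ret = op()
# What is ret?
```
85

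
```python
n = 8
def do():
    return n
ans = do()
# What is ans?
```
8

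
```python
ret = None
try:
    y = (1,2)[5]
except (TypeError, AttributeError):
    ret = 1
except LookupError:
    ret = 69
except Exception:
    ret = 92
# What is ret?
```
69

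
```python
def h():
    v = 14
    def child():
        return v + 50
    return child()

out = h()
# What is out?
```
64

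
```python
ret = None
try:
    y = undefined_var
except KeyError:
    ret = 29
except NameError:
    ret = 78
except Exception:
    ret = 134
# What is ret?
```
78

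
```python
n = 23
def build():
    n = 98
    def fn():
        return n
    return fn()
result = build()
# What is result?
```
98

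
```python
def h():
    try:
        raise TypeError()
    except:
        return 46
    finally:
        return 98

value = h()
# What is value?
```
98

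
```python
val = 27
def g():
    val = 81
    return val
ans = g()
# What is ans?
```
81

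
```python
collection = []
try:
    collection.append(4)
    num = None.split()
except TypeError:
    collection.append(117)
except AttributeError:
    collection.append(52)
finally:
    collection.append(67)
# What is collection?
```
[4, 52, 67]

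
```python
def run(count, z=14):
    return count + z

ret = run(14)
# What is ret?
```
28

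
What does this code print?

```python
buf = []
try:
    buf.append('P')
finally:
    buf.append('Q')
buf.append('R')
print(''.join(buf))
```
PQR

try/finally without except, no exception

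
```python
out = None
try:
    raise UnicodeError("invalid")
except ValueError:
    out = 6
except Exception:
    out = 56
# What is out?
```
6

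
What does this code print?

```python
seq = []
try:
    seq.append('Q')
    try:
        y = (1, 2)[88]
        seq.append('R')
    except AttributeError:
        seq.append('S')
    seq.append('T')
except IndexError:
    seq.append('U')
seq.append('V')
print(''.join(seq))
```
QUV

Inner handler doesn't match, propagates to outer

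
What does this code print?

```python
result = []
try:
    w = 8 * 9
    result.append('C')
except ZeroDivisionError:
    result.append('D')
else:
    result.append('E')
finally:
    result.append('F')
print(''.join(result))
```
CEF

else runs before finally when no exception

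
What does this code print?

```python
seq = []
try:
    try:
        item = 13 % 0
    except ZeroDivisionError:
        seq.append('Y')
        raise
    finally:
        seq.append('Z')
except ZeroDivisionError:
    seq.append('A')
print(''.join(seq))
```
YZA

finally runs before re-raised exception propagates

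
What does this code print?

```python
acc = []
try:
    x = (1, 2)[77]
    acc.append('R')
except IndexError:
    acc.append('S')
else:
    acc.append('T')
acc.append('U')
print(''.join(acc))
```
SU

else block skipped when exception is caught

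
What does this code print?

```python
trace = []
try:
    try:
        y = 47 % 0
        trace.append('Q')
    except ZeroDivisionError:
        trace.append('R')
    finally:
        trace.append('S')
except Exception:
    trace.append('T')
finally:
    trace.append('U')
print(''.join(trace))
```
RSU

Both finally blocks run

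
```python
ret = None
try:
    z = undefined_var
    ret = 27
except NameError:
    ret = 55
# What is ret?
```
55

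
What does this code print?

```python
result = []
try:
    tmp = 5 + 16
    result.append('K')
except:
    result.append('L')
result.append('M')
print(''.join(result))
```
KM

No exception, try block completes normally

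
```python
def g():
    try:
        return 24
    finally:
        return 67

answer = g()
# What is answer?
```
67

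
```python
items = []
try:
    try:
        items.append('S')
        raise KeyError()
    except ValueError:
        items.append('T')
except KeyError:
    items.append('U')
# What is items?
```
['S', 'U']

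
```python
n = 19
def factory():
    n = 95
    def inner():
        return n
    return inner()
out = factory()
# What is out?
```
95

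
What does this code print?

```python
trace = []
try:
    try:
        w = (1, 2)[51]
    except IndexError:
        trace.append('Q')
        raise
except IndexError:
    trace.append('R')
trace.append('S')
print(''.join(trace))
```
QRS

raise without argument re-raises current exception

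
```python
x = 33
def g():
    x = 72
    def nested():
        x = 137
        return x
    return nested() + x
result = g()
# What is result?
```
209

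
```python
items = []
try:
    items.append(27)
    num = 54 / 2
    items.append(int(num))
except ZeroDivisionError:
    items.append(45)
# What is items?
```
[27, 27]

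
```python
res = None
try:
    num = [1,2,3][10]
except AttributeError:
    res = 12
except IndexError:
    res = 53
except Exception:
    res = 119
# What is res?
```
53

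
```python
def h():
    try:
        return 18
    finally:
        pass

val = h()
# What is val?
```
18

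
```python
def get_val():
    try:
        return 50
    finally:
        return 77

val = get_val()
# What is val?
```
77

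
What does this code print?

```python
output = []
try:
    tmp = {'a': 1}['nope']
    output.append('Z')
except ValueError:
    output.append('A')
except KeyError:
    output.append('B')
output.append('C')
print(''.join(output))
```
BC

KeyError is caught by its specific handler, not ValueError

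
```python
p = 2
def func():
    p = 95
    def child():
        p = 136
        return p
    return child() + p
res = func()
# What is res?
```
231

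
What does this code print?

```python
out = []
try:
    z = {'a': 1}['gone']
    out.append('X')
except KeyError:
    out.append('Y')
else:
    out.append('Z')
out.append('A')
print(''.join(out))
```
YA

else block skipped when exception is caught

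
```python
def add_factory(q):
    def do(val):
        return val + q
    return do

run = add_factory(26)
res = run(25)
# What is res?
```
51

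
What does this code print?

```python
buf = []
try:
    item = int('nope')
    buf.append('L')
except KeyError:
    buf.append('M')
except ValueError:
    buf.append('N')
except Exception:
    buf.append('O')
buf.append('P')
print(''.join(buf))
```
NP

ValueError matches before generic Exception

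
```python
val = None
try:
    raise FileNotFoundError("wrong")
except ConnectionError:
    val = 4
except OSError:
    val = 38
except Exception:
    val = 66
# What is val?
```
38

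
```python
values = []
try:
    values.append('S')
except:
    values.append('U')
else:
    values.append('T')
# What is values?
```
['S', 'T']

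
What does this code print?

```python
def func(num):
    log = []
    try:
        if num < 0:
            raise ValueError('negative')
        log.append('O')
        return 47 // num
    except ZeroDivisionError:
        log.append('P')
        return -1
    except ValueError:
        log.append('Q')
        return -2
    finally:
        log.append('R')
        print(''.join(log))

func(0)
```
OPR

num=0 causes ZeroDivisionError, caught, finally prints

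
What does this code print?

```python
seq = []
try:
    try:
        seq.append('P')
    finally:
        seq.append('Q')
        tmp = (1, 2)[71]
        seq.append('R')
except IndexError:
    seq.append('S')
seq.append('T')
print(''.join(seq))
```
PQST

Exception in inner finally caught by outer except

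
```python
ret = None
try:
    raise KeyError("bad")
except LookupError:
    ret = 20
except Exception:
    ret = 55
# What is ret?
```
20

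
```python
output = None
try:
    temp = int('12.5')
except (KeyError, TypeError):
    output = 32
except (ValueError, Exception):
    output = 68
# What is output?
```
68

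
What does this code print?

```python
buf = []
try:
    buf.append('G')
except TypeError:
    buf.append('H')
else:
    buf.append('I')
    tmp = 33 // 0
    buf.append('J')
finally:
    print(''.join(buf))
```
GI

Try succeeds, else appends 'I', ZeroDivisionError in else is uncaught, finally prints before exception propagates ('J' never appended)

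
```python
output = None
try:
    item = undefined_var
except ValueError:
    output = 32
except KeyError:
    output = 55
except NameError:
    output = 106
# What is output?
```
106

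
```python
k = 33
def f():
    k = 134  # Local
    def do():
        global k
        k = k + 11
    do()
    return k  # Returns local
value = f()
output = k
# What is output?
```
44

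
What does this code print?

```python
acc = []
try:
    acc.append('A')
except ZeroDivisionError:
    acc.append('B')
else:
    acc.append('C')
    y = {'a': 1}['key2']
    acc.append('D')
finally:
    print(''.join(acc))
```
AC

Try succeeds, else appends 'C', KeyError in else is uncaught, finally prints before exception propagates ('D' never appended)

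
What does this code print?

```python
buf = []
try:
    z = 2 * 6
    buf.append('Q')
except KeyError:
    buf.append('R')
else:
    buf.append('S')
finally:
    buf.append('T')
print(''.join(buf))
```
QST

else runs before finally when no exception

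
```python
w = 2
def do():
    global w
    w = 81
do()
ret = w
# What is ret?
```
81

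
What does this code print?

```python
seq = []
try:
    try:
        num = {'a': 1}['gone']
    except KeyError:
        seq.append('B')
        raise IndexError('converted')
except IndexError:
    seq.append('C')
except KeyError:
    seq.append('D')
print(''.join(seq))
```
BC

New IndexError raised, caught by outer IndexError handler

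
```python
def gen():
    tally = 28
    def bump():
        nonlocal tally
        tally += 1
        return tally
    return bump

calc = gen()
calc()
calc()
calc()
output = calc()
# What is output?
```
32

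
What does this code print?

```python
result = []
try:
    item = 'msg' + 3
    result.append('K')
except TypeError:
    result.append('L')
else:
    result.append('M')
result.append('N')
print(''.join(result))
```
LN

else block skipped when exception is caught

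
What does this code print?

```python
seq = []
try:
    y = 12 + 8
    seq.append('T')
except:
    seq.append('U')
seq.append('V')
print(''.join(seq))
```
TV

No exception, try block completes normally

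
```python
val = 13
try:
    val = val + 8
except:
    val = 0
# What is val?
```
21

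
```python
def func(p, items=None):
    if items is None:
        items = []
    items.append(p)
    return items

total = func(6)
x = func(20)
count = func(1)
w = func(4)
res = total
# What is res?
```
[6]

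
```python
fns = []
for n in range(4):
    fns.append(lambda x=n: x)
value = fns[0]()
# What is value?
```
0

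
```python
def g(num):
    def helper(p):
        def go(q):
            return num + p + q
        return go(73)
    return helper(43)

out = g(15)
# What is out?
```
131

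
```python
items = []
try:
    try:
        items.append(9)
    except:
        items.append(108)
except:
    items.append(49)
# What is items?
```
[9]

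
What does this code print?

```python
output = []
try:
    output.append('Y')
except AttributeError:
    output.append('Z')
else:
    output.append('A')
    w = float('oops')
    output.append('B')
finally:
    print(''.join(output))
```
YA

Try succeeds, else appends 'A', ValueError in else is uncaught, finally prints before exception propagates ('B' never appended)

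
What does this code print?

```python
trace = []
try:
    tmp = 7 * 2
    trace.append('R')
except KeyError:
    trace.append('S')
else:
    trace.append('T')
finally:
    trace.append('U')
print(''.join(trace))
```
RTU

else runs before finally when no exception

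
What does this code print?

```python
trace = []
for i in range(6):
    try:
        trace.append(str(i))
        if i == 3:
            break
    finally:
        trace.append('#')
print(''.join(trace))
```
0#1#2#3#

finally runs even when breaking out of loop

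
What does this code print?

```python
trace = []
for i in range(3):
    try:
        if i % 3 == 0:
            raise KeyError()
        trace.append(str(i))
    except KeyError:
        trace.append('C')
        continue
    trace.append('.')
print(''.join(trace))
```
C1.2.

continue in except skips rest of loop body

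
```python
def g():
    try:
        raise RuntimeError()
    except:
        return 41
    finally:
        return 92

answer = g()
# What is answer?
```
92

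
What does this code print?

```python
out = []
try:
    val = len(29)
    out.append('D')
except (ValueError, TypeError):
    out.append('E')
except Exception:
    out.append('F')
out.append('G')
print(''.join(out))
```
EG

TypeError matches tuple containing it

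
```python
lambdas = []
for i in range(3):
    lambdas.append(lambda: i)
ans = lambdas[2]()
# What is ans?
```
2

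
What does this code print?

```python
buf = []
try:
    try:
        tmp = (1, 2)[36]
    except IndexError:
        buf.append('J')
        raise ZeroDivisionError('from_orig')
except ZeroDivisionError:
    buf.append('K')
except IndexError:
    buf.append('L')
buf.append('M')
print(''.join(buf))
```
JKM

ZeroDivisionError raised and caught, original IndexError not re-raised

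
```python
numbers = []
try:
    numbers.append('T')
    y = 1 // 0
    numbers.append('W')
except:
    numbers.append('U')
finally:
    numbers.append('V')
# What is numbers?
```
['T', 'U', 'V']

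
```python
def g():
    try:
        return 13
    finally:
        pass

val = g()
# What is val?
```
13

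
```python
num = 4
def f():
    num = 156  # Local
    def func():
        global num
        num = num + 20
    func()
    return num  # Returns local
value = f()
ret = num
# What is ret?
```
24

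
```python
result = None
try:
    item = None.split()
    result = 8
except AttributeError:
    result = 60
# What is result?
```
60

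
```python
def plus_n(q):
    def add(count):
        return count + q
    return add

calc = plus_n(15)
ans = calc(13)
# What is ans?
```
28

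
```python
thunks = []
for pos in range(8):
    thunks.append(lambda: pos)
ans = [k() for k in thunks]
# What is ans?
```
[7, 7, 7, 7, 7, 7, 7, 7]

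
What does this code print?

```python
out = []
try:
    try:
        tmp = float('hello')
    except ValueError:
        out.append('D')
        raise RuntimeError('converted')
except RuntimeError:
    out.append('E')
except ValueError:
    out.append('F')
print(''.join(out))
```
DE

New RuntimeError raised, caught by outer RuntimeError handler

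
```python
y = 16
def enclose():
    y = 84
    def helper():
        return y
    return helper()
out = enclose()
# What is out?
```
84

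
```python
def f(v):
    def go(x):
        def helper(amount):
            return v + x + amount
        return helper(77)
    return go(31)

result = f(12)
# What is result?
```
120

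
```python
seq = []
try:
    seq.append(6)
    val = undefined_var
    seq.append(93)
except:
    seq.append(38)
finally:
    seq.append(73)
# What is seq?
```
[6, 38, 73]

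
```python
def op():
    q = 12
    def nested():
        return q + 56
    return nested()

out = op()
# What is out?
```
68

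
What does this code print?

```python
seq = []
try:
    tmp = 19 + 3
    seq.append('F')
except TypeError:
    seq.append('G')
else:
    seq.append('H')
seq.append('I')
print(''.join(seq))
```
FHI

else block runs when no exception occurs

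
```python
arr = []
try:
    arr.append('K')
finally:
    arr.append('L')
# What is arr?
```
['K', 'L']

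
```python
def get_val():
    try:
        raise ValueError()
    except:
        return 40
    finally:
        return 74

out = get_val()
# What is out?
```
74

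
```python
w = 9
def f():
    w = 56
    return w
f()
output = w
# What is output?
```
9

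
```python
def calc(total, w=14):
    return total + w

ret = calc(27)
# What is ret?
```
41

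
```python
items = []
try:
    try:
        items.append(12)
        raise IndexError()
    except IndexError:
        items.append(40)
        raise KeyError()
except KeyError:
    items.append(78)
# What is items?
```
[12, 40, 78]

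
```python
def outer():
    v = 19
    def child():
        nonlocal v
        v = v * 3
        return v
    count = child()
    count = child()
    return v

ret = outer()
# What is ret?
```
171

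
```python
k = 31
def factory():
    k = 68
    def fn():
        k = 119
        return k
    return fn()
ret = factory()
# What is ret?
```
119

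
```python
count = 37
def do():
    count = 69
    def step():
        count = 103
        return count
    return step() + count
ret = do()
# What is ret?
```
172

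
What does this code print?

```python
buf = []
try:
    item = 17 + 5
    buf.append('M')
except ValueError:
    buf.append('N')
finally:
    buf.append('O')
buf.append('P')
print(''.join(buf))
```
MOP

finally runs after normal execution too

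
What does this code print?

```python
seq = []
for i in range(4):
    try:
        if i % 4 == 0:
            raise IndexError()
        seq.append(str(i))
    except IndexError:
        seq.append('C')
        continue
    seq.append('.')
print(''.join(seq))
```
C1.2.3.

continue in except skips rest of loop body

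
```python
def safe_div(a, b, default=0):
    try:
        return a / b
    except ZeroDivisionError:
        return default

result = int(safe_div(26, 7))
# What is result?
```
3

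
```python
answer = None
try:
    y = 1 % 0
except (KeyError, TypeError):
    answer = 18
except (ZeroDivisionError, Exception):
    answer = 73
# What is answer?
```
73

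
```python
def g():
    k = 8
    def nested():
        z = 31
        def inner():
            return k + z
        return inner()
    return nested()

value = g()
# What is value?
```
39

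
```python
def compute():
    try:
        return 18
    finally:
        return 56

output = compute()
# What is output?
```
56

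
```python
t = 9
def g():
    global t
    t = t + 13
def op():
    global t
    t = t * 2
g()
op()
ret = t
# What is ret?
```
44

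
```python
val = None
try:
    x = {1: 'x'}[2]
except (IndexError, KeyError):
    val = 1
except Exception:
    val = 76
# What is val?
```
1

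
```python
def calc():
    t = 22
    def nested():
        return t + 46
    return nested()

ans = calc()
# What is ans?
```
68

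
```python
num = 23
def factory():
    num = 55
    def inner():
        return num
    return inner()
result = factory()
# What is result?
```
55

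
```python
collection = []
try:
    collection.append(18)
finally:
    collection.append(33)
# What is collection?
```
[18, 33]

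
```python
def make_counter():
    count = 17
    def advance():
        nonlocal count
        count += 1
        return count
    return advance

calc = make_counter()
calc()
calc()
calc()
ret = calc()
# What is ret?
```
21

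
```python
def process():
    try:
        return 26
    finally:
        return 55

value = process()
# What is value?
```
55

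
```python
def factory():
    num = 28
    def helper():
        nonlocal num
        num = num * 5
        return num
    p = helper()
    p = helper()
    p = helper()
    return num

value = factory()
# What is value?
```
3500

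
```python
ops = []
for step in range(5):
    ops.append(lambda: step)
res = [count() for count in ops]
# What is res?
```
[4, 4, 4, 4, 4]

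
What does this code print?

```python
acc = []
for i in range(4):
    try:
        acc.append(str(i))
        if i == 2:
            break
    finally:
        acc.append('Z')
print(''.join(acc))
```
0Z1Z2Z

finally runs even when breaking out of loop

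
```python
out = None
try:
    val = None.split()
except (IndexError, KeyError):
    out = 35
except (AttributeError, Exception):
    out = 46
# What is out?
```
46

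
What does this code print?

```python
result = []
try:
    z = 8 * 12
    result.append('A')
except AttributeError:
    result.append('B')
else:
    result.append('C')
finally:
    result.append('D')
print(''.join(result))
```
ACD

else runs before finally when no exception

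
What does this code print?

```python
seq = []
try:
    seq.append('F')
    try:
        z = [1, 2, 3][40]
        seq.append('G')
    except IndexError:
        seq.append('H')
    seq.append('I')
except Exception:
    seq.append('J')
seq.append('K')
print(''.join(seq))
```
FHIK

Inner exception caught by inner handler, outer continues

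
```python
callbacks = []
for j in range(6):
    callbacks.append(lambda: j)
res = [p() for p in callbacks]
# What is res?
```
[5, 5, 5, 5, 5, 5]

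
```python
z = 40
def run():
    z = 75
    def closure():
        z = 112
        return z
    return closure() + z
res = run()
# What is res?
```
187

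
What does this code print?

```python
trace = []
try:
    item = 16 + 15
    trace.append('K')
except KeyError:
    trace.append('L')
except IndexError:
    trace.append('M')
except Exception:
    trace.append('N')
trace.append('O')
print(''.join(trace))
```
KO

No exception, try block completes normally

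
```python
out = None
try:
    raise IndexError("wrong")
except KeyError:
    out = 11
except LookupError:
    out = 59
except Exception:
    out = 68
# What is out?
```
59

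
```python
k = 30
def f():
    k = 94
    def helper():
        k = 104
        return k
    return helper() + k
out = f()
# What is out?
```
198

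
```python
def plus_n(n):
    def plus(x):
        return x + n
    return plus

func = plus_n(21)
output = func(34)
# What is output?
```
55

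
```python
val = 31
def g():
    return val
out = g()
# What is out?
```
31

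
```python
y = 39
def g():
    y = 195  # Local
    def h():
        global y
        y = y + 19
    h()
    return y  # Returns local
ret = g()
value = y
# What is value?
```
58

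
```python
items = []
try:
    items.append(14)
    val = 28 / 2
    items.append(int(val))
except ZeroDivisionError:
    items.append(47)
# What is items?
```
[14, 14]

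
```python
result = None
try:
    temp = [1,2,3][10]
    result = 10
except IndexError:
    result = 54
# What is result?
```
54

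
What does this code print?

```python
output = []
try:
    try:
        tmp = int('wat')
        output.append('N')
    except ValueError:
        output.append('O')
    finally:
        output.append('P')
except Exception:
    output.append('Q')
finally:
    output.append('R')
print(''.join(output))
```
OPR

Both finally blocks run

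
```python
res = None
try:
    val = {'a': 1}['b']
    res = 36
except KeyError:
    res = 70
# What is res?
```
70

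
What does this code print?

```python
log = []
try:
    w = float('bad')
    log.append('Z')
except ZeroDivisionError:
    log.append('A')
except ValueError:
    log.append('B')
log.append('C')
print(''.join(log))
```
BC

ValueError is caught by its specific handler, not ZeroDivisionError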